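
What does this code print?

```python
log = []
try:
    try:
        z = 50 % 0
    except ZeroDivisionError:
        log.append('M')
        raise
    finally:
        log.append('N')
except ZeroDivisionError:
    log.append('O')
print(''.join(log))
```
MNO

finally runs before re-raised exception propagates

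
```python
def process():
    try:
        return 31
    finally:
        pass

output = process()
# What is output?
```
31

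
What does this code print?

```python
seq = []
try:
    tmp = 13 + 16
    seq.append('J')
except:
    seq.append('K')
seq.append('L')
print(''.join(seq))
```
JL

No exception, try block completes normally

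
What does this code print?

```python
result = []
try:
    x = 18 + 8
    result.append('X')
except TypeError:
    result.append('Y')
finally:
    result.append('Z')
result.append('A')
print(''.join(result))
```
XZA

finally runs after normal execution too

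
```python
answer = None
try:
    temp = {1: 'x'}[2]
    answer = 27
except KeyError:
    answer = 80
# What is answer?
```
80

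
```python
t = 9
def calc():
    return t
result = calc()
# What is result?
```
9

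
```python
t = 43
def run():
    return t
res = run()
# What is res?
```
43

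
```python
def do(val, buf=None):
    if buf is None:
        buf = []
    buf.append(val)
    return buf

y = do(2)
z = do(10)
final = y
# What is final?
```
[2]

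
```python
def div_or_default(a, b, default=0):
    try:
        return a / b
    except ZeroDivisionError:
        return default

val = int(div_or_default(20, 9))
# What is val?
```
2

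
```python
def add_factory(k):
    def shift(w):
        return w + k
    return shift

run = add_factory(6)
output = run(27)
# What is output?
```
33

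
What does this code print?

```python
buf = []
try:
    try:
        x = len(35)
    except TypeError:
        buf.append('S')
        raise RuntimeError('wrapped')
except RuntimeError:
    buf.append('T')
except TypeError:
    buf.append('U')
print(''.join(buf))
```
ST

New RuntimeError raised, caught by outer RuntimeError handler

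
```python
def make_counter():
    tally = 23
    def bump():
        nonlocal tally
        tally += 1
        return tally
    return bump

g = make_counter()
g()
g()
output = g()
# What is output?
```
26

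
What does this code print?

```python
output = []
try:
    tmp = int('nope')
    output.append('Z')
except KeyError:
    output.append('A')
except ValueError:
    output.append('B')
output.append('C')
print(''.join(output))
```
BC

ValueError is caught by its specific handler, not KeyError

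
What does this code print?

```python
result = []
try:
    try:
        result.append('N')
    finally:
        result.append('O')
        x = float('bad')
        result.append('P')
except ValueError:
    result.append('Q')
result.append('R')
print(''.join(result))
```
NOQR

Exception in inner finally caught by outer except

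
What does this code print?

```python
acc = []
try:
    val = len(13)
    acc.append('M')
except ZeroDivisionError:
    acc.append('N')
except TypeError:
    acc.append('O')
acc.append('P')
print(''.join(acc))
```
OP

TypeError is caught by its specific handler, not ZeroDivisionError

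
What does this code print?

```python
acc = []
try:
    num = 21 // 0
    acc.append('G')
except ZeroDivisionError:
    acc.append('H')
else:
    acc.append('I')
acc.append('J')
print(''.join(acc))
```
HJ

else block skipped when exception is caught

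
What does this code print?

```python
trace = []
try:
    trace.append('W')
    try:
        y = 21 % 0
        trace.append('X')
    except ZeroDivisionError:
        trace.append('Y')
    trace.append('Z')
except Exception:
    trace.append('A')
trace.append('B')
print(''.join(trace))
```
WYZB

Inner exception caught by inner handler, outer continues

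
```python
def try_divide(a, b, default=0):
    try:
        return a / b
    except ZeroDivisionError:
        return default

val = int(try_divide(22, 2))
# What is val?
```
11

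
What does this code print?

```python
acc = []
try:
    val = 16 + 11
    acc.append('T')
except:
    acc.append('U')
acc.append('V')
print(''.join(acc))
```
TV

No exception, try block completes normally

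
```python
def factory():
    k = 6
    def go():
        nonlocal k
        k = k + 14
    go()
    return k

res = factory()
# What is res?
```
20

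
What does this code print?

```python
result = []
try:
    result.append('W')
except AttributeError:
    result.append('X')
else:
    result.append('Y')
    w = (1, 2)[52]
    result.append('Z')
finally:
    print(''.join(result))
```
WY

Try succeeds, else appends 'Y', IndexError in else is uncaught, finally prints before exception propagates ('Z' never appended)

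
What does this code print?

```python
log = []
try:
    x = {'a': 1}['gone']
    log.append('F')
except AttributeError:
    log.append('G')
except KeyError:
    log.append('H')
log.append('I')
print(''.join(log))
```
HI

KeyError is caught by its specific handler, not AttributeError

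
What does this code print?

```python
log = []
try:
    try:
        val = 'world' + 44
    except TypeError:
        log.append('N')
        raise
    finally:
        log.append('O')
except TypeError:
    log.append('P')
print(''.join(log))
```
NOP

finally runs before re-raised exception propagates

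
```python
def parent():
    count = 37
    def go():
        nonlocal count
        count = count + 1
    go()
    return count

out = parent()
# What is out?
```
38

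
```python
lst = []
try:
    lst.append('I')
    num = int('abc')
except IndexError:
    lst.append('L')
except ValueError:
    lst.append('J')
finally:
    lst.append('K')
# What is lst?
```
['I', 'J', 'K']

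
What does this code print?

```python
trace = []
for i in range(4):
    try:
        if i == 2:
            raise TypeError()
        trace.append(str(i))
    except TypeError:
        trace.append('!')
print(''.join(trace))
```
01!3

Exception on i=2 caught, loop continues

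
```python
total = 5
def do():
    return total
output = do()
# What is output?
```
5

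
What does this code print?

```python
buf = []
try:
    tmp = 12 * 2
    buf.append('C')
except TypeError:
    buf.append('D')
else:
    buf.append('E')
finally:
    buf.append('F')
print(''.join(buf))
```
CEF

else runs before finally when no exception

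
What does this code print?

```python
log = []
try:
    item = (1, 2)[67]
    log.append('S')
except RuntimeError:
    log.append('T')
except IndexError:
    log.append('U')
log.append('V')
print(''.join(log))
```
UV

IndexError is caught by its specific handler, not RuntimeError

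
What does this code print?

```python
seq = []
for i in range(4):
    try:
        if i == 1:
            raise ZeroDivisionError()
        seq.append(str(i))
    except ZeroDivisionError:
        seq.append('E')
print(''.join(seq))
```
0E23

Exception on i=1 caught, loop continues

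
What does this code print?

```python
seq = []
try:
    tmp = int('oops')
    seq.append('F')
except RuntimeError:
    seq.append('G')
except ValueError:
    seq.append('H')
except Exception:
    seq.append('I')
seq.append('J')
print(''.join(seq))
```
HJ

ValueError matches before generic Exception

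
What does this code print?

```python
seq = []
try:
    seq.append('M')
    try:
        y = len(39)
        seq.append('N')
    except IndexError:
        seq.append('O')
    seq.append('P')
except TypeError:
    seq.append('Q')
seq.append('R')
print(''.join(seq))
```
MQR

Inner handler doesn't match, propagates to outer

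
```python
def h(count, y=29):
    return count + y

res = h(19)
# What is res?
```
48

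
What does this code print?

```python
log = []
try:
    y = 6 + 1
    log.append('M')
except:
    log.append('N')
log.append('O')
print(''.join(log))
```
MO

No exception, try block completes normally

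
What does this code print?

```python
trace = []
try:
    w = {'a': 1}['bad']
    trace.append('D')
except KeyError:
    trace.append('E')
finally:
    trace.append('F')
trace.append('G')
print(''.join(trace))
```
EFG

finally always runs, even after exception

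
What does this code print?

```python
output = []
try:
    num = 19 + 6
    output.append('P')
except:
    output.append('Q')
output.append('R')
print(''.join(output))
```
PR

No exception, try block completes normally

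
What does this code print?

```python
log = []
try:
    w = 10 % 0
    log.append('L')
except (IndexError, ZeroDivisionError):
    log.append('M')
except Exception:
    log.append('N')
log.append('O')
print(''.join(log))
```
MO

ZeroDivisionError matches tuple containing it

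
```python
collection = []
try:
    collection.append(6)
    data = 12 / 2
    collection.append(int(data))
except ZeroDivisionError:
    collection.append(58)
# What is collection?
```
[6, 6]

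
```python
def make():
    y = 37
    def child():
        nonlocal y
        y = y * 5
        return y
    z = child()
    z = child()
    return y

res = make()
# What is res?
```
925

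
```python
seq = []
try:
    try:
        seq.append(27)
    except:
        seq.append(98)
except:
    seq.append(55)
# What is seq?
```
[27]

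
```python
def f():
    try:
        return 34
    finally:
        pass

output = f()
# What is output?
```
34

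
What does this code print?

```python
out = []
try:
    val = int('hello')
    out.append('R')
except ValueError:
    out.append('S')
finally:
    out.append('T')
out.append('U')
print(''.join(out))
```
STU

finally always runs, even after exception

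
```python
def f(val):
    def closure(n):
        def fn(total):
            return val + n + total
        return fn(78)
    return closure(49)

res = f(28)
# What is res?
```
155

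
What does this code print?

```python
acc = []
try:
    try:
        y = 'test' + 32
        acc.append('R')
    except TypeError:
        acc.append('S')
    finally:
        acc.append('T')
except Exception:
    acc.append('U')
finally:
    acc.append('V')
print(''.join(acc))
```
STV

Both finally blocks run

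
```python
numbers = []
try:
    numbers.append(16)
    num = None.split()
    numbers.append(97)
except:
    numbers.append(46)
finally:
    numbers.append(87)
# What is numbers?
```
[16, 46, 87]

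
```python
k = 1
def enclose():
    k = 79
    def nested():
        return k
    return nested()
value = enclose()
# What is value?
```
79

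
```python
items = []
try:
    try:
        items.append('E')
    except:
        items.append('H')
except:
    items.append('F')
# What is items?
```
['E']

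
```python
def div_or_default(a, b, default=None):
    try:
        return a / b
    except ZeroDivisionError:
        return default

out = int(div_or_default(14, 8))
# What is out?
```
1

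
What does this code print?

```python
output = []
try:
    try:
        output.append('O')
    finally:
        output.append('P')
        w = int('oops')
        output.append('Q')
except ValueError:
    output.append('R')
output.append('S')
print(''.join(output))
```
OPRS

Exception in inner finally caught by outer except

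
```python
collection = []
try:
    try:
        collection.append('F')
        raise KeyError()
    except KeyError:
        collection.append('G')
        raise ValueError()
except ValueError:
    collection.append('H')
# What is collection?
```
['F', 'G', 'H']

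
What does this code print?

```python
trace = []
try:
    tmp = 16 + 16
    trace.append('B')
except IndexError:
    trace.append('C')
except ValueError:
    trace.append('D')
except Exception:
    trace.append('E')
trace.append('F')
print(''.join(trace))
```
BF

No exception, try block completes normally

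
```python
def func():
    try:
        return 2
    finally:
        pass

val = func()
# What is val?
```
2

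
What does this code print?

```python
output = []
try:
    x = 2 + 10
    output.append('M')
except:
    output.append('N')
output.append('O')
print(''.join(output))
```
MO

No exception, try block completes normally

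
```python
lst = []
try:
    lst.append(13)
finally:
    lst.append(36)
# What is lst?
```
[13, 36]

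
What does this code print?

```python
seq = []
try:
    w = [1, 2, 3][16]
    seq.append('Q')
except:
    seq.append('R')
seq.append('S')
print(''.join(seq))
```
RS

Exception raised in try, caught by bare except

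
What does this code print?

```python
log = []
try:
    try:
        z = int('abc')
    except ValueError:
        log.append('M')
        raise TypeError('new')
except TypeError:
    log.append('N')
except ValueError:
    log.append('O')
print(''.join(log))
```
MN

New TypeError raised, caught by outer TypeError handler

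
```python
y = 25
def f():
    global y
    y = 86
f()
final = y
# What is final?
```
86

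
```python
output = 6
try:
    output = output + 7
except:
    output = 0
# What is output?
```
13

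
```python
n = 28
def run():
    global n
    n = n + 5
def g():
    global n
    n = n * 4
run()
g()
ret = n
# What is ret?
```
132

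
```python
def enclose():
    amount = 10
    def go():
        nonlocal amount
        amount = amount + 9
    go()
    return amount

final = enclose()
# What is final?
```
19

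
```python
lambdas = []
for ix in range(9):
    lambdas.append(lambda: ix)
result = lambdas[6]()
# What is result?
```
8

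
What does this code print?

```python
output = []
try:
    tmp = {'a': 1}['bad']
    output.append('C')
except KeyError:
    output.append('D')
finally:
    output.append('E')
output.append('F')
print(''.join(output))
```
DEF

finally always runs, even after exception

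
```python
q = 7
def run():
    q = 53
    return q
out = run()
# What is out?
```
53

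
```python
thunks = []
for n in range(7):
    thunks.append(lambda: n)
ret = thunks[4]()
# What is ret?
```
6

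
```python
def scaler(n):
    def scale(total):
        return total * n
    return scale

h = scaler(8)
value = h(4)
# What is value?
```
32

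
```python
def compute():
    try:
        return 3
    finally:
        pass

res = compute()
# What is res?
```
3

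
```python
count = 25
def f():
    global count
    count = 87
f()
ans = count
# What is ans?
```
87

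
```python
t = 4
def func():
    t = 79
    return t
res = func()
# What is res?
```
79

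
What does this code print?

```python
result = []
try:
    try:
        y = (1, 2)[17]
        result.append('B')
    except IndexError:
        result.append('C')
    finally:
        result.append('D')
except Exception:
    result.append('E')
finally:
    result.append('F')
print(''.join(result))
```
CDF

Both finally blocks run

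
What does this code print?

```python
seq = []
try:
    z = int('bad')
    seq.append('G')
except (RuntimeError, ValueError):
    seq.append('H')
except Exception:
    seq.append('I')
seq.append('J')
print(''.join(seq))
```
HJ

ValueError matches tuple containing it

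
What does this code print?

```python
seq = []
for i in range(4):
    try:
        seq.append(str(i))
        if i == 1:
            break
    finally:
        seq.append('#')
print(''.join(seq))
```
0#1#

finally runs even when breaking out of loop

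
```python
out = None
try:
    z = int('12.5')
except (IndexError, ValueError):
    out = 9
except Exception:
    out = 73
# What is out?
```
9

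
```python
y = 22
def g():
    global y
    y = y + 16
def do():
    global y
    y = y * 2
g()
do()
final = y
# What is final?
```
76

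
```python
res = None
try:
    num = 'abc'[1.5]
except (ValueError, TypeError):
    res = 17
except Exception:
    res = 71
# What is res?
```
17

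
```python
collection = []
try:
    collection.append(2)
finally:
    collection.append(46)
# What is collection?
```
[2, 46]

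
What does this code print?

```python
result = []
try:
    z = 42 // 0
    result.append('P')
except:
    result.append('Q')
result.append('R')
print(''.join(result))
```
QR

Exception raised in try, caught by bare except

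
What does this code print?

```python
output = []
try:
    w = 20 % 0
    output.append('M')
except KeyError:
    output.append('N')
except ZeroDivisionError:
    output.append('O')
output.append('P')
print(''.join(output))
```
OP

ZeroDivisionError is caught by its specific handler, not KeyError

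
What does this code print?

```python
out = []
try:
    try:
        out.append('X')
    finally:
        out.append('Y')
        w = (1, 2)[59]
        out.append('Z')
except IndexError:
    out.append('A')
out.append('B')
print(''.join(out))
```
XYAB

Exception in inner finally caught by outer except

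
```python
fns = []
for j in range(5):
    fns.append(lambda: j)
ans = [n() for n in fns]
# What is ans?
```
[4, 4, 4, 4, 4]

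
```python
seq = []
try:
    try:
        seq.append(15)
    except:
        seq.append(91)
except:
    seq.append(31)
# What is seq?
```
[15]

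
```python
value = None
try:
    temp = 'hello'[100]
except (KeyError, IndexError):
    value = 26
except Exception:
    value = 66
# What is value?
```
26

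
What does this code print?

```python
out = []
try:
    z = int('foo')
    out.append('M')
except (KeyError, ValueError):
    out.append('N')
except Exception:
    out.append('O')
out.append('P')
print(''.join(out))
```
NP

ValueError matches tuple containing it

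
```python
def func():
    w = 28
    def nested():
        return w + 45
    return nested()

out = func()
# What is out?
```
73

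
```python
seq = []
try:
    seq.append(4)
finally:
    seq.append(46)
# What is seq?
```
[4, 46]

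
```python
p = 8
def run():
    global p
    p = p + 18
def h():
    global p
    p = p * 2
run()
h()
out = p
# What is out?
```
52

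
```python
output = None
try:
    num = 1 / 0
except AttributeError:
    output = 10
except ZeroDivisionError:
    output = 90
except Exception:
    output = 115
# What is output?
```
90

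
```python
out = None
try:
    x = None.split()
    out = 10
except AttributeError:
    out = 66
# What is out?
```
66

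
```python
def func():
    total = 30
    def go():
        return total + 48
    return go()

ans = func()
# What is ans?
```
78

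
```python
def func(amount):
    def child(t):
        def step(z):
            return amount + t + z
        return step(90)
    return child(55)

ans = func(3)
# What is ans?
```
148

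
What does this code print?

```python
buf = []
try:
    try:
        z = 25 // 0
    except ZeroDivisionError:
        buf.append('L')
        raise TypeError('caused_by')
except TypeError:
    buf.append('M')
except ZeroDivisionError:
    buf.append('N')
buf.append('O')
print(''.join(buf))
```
LMO

TypeError raised and caught, original ZeroDivisionError not re-raised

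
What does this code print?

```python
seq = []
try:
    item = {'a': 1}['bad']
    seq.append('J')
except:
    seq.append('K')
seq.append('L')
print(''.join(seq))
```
KL

Exception raised in try, caught by bare except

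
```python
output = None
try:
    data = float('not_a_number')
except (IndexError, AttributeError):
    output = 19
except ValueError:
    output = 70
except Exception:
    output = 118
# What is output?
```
70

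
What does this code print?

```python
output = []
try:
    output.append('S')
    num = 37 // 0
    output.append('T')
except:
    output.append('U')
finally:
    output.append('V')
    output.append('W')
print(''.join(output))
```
SUVW

Code before exception runs, then except, then all of finally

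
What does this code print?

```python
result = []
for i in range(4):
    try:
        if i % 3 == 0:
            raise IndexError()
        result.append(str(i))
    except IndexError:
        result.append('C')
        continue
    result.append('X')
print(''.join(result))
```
C1X2XC

continue in except skips rest of loop body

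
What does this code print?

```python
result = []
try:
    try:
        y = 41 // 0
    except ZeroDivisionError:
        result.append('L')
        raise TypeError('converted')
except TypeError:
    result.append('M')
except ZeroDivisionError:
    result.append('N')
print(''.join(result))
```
LM

New TypeError raised, caught by outer TypeError handler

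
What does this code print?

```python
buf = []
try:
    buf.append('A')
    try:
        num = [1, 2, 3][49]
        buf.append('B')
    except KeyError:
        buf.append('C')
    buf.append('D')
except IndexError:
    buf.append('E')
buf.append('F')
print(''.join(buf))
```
AEF

Inner handler doesn't match, propagates to outer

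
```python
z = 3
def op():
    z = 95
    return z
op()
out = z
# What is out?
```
3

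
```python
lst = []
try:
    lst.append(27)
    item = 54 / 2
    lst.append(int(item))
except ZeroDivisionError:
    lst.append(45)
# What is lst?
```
[27, 27]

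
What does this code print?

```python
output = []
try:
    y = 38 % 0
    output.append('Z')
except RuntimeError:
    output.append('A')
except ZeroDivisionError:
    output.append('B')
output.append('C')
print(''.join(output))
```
BC

ZeroDivisionError is caught by its specific handler, not RuntimeError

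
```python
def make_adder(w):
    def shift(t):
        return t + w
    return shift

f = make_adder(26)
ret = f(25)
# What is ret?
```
51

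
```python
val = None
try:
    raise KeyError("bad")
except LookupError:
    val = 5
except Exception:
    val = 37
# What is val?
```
5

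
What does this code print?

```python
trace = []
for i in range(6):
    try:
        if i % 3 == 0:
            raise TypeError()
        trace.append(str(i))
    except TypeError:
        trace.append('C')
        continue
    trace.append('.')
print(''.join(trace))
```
C1.2.C4.5.

continue in except skips rest of loop body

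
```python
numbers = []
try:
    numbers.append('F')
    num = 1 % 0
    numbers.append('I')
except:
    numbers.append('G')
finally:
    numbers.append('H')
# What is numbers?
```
['F', 'G', 'H']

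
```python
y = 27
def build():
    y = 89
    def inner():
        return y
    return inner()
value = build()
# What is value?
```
89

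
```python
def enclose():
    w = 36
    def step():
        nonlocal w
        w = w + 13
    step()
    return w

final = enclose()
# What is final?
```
49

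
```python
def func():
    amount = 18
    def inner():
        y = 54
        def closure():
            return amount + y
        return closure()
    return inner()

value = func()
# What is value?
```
72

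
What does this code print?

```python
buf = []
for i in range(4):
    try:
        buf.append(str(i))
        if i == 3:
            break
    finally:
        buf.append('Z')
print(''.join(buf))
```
0Z1Z2Z3Z

finally runs even when breaking out of loop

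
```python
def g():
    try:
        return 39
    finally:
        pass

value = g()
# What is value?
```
39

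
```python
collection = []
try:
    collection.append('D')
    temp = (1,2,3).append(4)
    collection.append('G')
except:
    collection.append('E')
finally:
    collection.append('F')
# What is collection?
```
['D', 'E', 'F']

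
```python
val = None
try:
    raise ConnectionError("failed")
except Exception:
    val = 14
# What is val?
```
14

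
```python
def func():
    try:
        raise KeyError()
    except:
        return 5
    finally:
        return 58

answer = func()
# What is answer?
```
58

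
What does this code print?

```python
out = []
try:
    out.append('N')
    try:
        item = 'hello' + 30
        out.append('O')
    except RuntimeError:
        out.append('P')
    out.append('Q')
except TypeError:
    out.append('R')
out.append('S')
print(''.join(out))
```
NRS

Inner handler doesn't match, propagates to outer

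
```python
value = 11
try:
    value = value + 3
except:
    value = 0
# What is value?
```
14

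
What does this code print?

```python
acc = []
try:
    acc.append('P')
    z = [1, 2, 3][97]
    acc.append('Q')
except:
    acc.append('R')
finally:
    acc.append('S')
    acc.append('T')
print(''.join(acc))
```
PRST

Code before exception runs, then except, then all of finally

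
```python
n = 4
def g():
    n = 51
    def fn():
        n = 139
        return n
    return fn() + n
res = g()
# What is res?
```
190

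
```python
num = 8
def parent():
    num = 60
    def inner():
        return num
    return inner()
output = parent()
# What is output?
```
60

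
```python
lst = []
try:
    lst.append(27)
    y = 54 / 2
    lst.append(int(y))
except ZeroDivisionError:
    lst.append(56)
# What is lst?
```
[27, 27]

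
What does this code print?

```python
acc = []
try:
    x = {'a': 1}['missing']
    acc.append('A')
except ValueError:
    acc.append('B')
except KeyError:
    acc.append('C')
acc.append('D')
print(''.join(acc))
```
CD

KeyError is caught by its specific handler, not ValueError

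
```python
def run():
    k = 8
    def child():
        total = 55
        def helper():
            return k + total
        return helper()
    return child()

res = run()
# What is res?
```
63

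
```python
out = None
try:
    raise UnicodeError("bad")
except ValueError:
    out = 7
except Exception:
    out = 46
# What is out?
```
7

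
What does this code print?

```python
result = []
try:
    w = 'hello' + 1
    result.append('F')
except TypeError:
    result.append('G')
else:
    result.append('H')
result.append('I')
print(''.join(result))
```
GI

else block skipped when exception is caught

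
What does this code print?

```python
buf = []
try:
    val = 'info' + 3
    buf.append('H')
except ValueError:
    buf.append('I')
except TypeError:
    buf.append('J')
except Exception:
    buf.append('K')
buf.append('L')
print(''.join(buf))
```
JL

TypeError matches before generic Exception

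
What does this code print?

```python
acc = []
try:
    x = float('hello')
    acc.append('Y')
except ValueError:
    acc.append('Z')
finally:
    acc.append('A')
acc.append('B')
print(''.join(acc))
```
ZAB

finally always runs, even after exception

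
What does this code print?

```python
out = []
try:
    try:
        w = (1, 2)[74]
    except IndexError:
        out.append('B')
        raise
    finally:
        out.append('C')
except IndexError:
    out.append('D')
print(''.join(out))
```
BCD

finally runs before re-raised exception propagates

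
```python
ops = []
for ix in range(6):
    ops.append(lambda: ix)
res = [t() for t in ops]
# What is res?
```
[5, 5, 5, 5, 5, 5]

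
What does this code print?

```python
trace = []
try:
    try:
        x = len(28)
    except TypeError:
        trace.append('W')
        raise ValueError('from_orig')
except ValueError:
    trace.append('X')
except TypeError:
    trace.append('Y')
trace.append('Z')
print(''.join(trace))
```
WXZ

ValueError raised and caught, original TypeError not re-raised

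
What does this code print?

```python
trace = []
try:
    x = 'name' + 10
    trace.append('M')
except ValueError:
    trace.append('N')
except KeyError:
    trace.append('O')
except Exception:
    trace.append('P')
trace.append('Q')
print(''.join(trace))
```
PQ

TypeError not specifically caught, falls to Exception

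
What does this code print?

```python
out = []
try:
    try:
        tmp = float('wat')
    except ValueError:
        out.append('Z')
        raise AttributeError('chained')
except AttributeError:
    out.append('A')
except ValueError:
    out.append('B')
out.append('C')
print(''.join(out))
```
ZAC

AttributeError raised and caught, original ValueError not re-raised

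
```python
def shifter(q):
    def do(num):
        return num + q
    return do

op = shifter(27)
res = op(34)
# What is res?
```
61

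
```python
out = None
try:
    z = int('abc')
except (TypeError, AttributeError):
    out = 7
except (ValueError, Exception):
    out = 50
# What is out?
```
50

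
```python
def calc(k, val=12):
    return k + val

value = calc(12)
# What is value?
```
24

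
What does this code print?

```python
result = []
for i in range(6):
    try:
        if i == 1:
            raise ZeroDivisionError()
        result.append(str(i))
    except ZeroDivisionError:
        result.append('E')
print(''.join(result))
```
0E2345

Exception on i=1 caught, loop continues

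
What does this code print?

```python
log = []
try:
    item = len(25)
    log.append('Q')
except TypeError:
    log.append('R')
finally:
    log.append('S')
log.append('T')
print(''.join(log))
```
RST

finally always runs, even after exception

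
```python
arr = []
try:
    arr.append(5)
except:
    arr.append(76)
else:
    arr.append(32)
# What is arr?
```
[5, 32]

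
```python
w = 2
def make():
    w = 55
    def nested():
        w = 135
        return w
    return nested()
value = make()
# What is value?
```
135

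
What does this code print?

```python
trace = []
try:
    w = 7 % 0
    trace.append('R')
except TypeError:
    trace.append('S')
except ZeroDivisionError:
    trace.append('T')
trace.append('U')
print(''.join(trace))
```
TU

ZeroDivisionError is caught by its specific handler, not TypeError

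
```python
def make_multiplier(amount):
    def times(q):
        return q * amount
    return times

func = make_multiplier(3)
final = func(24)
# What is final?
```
72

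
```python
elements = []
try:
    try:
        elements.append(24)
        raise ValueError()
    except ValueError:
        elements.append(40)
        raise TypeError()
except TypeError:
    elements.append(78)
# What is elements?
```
[24, 40, 78]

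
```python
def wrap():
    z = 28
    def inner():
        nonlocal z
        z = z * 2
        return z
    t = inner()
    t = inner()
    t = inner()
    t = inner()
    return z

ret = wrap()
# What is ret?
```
448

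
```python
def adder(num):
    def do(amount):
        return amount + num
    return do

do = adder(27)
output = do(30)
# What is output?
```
57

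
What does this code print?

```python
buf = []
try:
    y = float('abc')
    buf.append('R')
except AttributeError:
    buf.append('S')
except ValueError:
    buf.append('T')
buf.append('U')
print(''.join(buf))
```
TU

ValueError is caught by its specific handler, not AttributeError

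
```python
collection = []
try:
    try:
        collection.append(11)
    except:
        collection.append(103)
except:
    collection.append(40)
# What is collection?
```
[11]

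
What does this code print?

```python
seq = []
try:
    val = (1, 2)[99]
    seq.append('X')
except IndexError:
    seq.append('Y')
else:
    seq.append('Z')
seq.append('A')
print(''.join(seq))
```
YA

else block skipped when exception is caught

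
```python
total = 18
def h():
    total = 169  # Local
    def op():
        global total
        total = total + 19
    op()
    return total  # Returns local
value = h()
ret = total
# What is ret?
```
37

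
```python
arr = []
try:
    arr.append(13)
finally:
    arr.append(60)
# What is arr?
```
[13, 60]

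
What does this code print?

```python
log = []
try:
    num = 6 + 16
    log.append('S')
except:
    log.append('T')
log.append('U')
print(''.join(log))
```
SU

No exception, try block completes normally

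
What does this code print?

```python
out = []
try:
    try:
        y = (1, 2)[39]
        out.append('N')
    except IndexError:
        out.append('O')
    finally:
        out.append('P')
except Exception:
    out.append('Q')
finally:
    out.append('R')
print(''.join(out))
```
OPR

Both finally blocks run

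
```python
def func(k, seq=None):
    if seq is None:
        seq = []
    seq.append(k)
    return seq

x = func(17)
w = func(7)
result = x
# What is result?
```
[17]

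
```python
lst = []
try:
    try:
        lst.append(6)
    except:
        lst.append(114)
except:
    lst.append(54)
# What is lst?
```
[6]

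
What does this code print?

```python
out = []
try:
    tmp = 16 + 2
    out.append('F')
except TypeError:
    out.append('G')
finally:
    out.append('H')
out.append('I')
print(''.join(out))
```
FHI

finally runs after normal execution too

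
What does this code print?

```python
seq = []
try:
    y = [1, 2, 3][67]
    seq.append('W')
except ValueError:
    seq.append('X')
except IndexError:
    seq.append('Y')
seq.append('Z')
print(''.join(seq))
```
YZ

IndexError is caught by its specific handler, not ValueError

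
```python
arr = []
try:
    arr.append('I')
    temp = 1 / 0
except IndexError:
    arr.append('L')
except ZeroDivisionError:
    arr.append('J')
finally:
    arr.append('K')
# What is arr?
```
['I', 'J', 'K']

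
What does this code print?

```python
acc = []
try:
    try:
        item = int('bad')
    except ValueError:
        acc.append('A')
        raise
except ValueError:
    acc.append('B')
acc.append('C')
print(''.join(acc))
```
ABC

raise without argument re-raises current exception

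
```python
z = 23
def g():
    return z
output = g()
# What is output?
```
23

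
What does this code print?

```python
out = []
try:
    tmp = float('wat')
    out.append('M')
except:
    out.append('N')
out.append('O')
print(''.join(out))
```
NO

Exception raised in try, caught by bare except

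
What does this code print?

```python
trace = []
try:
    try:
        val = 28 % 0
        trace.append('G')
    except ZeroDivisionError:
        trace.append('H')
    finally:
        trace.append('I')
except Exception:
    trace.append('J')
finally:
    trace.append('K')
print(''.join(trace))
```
HIK

Both finally blocks run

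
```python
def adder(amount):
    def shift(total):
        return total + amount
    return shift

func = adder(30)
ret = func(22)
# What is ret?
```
52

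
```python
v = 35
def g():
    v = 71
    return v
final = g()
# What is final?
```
71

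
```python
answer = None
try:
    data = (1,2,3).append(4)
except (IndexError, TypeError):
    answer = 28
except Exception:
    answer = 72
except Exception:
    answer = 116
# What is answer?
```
72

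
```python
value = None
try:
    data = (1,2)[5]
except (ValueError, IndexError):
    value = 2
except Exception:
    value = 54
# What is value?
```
2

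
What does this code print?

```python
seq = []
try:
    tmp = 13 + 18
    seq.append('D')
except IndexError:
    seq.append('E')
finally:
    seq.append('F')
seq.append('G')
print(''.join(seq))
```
DFG

finally runs after normal execution too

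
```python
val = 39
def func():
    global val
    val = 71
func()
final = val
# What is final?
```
71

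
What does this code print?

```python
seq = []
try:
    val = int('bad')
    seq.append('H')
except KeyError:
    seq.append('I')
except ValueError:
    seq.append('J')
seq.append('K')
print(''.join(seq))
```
JK

ValueError is caught by its specific handler, not KeyError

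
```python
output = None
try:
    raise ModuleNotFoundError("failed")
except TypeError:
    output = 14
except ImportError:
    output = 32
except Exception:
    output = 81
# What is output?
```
32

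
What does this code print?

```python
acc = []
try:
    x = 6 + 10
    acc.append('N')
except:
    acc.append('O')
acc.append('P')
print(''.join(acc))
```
NP

No exception, try block completes normally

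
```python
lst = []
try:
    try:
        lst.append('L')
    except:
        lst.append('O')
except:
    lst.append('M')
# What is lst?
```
['L']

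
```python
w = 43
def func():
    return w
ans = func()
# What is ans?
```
43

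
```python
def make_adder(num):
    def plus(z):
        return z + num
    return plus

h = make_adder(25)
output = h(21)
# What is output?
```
46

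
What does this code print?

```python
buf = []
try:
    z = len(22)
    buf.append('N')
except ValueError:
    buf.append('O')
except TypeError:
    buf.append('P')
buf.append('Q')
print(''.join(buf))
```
PQ

TypeError is caught by its specific handler, not ValueError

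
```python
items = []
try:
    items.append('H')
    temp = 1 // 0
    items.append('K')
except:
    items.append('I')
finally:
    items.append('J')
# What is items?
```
['H', 'I', 'J']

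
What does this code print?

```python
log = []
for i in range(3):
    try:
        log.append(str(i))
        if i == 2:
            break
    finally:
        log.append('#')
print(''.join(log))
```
0#1#2#

finally runs even when breaking out of loop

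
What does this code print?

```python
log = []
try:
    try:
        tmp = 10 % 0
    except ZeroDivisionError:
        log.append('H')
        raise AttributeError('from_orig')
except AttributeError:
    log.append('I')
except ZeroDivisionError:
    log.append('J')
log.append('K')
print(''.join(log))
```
HIK

AttributeError raised and caught, original ZeroDivisionError not re-raised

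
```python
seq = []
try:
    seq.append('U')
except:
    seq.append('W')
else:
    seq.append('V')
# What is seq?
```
['U', 'V']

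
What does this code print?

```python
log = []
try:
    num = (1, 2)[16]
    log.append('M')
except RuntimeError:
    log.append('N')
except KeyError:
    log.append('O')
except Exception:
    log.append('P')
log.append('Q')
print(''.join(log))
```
PQ

IndexError not specifically caught, falls to Exception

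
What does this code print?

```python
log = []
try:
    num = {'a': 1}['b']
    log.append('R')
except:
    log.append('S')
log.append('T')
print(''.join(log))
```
ST

Exception raised in try, caught by bare except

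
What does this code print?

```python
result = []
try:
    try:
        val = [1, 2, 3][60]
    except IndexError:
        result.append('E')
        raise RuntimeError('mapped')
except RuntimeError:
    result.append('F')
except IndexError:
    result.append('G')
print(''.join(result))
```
EF

New RuntimeError raised, caught by outer RuntimeError handler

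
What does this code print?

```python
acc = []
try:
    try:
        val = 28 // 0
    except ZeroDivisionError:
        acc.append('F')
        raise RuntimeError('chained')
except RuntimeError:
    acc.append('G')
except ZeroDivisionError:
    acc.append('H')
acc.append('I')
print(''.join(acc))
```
FGI

RuntimeError raised and caught, original ZeroDivisionError not re-raised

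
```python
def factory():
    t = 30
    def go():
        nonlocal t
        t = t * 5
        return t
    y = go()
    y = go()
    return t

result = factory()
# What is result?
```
750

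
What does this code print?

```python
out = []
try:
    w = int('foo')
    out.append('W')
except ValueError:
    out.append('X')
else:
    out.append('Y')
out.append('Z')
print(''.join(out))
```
XZ

else block skipped when exception is caught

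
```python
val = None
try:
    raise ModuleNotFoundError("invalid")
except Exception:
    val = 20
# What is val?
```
20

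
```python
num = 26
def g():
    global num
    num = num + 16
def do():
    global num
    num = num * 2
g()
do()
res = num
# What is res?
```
84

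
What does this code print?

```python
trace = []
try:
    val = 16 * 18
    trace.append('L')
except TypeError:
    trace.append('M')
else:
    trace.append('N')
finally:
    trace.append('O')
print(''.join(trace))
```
LNO

else runs before finally when no exception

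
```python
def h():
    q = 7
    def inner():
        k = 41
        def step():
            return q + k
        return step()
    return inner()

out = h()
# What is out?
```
48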